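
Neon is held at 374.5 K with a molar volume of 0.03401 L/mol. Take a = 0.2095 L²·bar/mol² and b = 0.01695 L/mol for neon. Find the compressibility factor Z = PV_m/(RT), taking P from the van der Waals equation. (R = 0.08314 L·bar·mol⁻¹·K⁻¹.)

P = RT/(V_m − b) − a/V_m² = (0.08314)(374.5)/(0.03401 − 0.01695) − 0.2095/(0.03401)²
  = 31.136/0.017060 − 181.12 = 1825.1 − 181.12 = 1644.0 bar
Z = PV_m/(RT) = (1644.0)(0.03401)/((0.08314)(374.5)) = 55.912/31.136 = 1.796

Z ≈ 1.796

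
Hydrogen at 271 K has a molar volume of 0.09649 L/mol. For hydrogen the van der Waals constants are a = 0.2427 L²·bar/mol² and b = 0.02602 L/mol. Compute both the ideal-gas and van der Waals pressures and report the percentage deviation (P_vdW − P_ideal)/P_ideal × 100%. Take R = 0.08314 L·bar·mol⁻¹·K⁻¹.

Ideal: P_ideal = RT/V_m = (0.08314)(271)/0.09649 = 233.505 bar
vdW: P = RT/(V_m − b) − a/V_m² = 22.5309/0.0704700 − 0.2427/0.00931032 = 319.723 − 26.0678 = 293.655 bar
% deviation = (293.655 − 233.505)/233.505 × 100% = 25.76%

25.76 %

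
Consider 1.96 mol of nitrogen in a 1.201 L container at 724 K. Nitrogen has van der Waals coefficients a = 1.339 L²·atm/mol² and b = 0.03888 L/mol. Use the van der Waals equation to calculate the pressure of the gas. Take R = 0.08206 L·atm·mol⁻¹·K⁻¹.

P = nRT/(V − nb) − a n²/V²
nRT/(V − nb) = (1.96)(0.08206)(724)/(1.201 − 1.96×0.03888) = 116.45/1.1248 = 103.53 atm
a n²/V² = (1.339)(1.96)²/(1.201)² = 3.5662 atm
P = 103.53 − 3.5662 = 99.96 atm

P ≈ 99.96 atm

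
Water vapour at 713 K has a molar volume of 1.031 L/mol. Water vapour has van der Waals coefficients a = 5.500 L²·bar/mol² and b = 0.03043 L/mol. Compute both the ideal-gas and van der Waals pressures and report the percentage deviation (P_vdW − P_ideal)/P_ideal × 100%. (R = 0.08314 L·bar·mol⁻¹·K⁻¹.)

Ideal: P_ideal = RT/V_m = (0.08314)(713)/1.031 = 57.4964 bar
vdW: P = RT/(V_m − b) − a/V_m² = 59.2788/1.00057 − 5.500/1.06296 = 59.2450 − 5.17423 = 54.0708 bar
% deviation = (54.0708 − 57.4964)/57.4964 × 100% = -5.96%

-5.96 %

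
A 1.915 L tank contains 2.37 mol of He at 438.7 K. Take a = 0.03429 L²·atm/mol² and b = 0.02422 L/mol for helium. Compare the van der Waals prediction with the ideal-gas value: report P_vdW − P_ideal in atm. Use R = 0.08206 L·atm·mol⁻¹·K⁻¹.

ΔP ≈ 1.324 atm

Ideal: P_ideal = nRT/V = (2.37)(0.08206)(438.7)/1.915 = 44.5532 atm
vdW: P = nRT/(V − nb) − a n²/V² = 85.3193/1.85760 − 0.192604/3.66723 = 45.9299 − 0.0525203 = 45.8774 atm
ΔP = 45.8774 − 44.5532 = 1.324 atm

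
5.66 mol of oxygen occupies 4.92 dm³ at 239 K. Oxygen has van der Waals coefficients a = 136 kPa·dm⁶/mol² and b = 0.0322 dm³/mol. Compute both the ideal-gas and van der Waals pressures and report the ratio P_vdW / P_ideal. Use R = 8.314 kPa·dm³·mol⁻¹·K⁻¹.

P_vdW / P_ideal ≈ 0.9597

Ideal: P_ideal = nRT/V = (5.66)(8.314)(239)/4.92 = 2285.91 kPa
vdW: P = nRT/(V − nb) − a n²/V² = 11246.7/4.73775 − 4356.84/24.2064 = 2373.85 − 179.987 = 2193.86 kPa
Ratio = 2193.86/2285.91 = 0.9597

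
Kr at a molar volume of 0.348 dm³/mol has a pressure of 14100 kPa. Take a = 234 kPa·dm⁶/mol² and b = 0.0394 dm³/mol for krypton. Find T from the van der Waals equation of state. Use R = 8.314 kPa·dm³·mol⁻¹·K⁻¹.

T ≈ 595.1 K

T = (P + a/V_m²)(V_m − b)/R
P + a/V_m² = 14100 + 234/(0.348)² = 16032 kPa
V_m − b = 0.348 − 0.0394 = 0.30860 dm³/mol
T = (16032)(0.30860)/8.314 = 595.1 K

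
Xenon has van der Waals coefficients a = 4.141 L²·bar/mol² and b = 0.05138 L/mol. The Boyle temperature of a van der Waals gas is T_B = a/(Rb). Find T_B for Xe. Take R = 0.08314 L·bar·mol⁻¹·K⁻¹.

For a van der Waals gas the second virial coefficient B₂ = b − a/(RT) vanishes at T_B = a/(Rb).
T_B = 4.141/(0.08314×0.05138) = 4.141/0.0042717 = 969.4 K

T_B ≈ 969.4 K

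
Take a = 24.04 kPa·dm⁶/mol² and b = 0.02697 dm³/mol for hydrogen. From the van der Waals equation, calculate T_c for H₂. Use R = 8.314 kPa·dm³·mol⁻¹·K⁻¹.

T_c ≈ 31.77 K

For a van der Waals gas, T_c = 8a/(27Rb).
T_c = 8×24.04/(27×8.314×0.02697) = 192.32/6.0542 = 31.77 K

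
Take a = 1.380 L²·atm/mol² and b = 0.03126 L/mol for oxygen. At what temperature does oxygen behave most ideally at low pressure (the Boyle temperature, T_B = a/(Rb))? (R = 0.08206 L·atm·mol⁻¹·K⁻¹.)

For a van der Waals gas the second virial coefficient B₂ = b − a/(RT) vanishes at T_B = a/(Rb).
T_B = 1.380/(0.08206×0.03126) = 1.380/0.0025652 = 538.0 K

T_B ≈ 538.0 K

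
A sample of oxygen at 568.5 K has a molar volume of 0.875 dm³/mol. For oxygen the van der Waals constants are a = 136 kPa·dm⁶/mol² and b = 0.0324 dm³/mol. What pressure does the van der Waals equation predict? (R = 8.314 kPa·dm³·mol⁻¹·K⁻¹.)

P = RT/(V_m − b) − a/V_m²
RT/(V_m − b) = (8.314)(568.5)/(0.875 − 0.0324) = 4726.5/0.84260 = 5609.4 kPa
a/V_m² = 136/(0.875)² = 177.63 kPa
P = 5609.4 − 177.63 = 5432 kPa

P ≈ 5432 kPa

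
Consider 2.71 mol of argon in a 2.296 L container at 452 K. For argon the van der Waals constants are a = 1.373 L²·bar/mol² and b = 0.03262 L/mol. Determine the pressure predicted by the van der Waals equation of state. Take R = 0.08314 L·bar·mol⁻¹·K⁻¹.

P = nRT/(V − nb) − a n²/V²
nRT/(V − nb) = (2.71)(0.08314)(452)/(2.296 − 2.71×0.03262) = 101.84/2.2076 = 46.132 bar
a n²/V² = (1.373)(2.71)²/(2.296)² = 1.9128 bar
P = 46.132 − 1.9128 = 44.22 bar

P ≈ 44.22 bar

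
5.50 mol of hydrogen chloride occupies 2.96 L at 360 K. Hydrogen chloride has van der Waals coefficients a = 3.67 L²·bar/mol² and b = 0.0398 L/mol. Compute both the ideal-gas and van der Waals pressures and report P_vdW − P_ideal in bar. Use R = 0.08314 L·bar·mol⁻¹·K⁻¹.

ΔP ≈ -8.230 bar

Ideal: P_ideal = nRT/V = (5.50)(0.08314)(360)/2.96 = 55.6139 bar
vdW: P = nRT/(V − nb) − a n²/V² = 164.617/2.74110 − 111.018/8.76160 = 60.0551 − 12.6710 = 47.3841 bar
ΔP = 47.3841 − 55.6139 = -8.230 bar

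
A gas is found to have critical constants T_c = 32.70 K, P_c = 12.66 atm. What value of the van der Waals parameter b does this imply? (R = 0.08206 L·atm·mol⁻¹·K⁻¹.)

From T_c = 8a/(27Rb) and P_c = a/(27b²): b = R T_c/(8 P_c).
b = (0.08206)(32.70)/(8×12.66) = 2.6834/101.28 = 0.02649 L/mol

b ≈ 0.02649 L/mol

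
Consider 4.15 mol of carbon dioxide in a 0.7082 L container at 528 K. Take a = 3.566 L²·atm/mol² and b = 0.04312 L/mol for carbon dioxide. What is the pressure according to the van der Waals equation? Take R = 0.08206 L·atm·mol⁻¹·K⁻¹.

P = nRT/(V − nb) − a n²/V²
nRT/(V − nb) = (4.15)(0.08206)(528)/(0.7082 − 4.15×0.04312) = 179.81/0.52925 = 339.74 atm
a n²/V² = (3.566)(4.15)²/(0.7082)² = 122.45 atm
P = 339.74 − 122.45 = 217.3 atm

P ≈ 217.3 atm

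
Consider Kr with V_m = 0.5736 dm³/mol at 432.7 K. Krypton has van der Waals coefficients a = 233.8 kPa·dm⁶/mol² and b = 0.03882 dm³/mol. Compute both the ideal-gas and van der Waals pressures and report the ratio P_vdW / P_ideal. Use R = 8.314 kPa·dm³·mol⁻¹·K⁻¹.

Ideal: P_ideal = RT/V_m = (8.314)(432.7)/0.5736 = 6271.74 kPa
vdW: P = RT/(V_m − b) − a/V_m² = 3597.47/0.534780 − 233.8/0.329017 = 6727.01 − 710.602 = 6016.41 kPa
Ratio = 6016.41/6271.74 = 0.9593

P_vdW / P_ideal ≈ 0.9593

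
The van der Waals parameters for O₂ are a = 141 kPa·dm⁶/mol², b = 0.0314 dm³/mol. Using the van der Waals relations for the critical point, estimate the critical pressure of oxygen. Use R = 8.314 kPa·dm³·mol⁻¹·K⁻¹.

For a van der Waals gas, P_c = a/(27b²).
P_c = 141/(27×(0.0314)²) = 141/0.026621 = 5297 kPa

P_c ≈ 5297 kPa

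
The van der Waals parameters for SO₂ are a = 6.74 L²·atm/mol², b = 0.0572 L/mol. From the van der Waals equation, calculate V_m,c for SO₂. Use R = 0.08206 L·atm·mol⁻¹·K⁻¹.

V_m,c ≈ 0.1716 L/mol

For a van der Waals gas, V_m,c = 3b.
V_m,c = 3×0.0572 = 0.1716 L/mol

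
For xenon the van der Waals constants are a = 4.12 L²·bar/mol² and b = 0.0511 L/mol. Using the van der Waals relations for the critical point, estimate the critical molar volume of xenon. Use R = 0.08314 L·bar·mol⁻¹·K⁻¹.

For a van der Waals gas, V_m,c = 3b.
V_m,c = 3×0.0511 = 0.1533 L/mol

V_m,c ≈ 0.1533 L/mol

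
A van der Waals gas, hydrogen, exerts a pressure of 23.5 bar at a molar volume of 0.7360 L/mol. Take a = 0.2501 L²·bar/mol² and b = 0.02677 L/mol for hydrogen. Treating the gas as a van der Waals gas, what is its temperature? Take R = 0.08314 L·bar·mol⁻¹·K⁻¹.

T ≈ 204.4 K

T = (P + a/V_m²)(V_m − b)/R
P + a/V_m² = 23.5 + 0.2501/(0.7360)² = 23.962 bar
V_m − b = 0.7360 − 0.02677 = 0.70923 L/mol
T = (23.962)(0.70923)/0.08314 = 204.4 K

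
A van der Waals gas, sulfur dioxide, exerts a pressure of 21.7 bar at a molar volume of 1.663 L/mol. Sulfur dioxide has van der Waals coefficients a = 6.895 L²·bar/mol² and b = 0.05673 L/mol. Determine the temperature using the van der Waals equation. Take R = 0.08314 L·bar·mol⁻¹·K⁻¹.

T = (P + a/V_m²)(V_m − b)/R
P + a/V_m² = 21.7 + 6.895/(1.663)² = 24.193 bar
V_m − b = 1.663 − 0.05673 = 1.6063 L/mol
T = (24.193)(1.6063)/0.08314 = 467.4 K

T ≈ 467.4 K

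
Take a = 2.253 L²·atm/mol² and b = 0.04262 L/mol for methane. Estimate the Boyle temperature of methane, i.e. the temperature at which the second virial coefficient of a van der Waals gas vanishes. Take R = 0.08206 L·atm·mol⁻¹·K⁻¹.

For a van der Waals gas the second virial coefficient B₂ = b − a/(RT) vanishes at T_B = a/(Rb).
T_B = 2.253/(0.08206×0.04262) = 2.253/0.0034974 = 644.2 K

T_B ≈ 644.2 K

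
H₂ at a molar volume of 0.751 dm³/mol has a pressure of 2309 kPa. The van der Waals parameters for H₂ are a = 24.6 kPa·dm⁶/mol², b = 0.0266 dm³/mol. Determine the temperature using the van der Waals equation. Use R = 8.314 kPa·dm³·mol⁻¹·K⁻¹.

T ≈ 205.0 K

T = (P + a/V_m²)(V_m − b)/R
P + a/V_m² = 2309 + 24.6/(0.751)² = 2352.6 kPa
V_m − b = 0.751 − 0.0266 = 0.72440 dm³/mol
T = (2352.6)(0.72440)/8.314 = 205.0 K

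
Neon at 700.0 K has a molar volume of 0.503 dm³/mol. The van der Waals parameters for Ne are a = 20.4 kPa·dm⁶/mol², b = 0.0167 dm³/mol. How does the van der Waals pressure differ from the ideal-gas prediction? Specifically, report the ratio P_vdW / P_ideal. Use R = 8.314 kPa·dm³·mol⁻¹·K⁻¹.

P_vdW / P_ideal ≈ 1.027

Ideal: P_ideal = RT/V_m = (8.314)(700.0)/0.503 = 11570.2 kPa
vdW: P = RT/(V_m − b) − a/V_m² = 5819.80/0.486300 − 20.4/0.253009 = 11967.5 − 80.6295 = 11886.9 kPa
Ratio = 11886.9/11570.2 = 1.027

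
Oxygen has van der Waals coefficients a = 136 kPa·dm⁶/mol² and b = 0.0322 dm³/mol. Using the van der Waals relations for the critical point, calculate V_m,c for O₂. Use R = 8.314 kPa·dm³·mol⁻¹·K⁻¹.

For a van der Waals gas, V_m,c = 3b.
V_m,c = 3×0.0322 = 0.09660 dm³/mol

V_m,c ≈ 0.09660 dm³/mol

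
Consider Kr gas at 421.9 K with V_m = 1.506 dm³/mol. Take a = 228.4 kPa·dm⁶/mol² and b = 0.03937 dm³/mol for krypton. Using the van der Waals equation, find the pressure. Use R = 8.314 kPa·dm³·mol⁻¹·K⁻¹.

P ≈ 2291 kPa

P = RT/(V_m − b) − a/V_m²
RT/(V_m − b) = (8.314)(421.9)/(1.506 − 0.03937) = 3507.7/1.4666 = 2391.7 kPa
a/V_m² = 228.4/(1.506)² = 100.70 kPa
P = 2391.7 − 100.70 = 2291 kPa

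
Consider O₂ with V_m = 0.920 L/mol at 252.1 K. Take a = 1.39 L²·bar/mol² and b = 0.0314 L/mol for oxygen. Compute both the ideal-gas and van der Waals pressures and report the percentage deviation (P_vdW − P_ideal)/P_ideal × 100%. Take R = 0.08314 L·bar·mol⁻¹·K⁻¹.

Ideal: P_ideal = RT/V_m = (0.08314)(252.1)/0.920 = 22.7822 bar
vdW: P = RT/(V_m − b) − a/V_m² = 20.9596/0.888600 − 1.39/0.846400 = 23.5872 − 1.64225 = 21.9450 bar
% deviation = (21.9450 − 22.7822)/22.7822 × 100% = -3.67%

-3.67 %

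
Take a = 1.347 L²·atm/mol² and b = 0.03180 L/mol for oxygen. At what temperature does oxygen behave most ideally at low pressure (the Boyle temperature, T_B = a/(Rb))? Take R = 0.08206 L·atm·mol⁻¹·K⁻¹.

For a van der Waals gas the second virial coefficient B₂ = b − a/(RT) vanishes at T_B = a/(Rb).
T_B = 1.347/(0.08206×0.03180) = 1.347/0.0026095 = 516.2 K

T_B ≈ 516.2 K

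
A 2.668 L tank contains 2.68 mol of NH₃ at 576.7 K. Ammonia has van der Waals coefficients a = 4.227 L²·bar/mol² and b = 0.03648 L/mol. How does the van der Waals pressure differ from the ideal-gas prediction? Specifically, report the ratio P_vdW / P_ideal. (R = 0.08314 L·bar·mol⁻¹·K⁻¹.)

P_vdW / P_ideal ≈ 0.9495

Ideal: P_ideal = nRT/V = (2.68)(0.08314)(576.7)/2.668 = 48.1625 bar
vdW: P = nRT/(V − nb) − a n²/V² = 128.498/2.57023 − 30.3600/7.11822 = 49.9947 − 4.26511 = 45.7296 bar
Ratio = 45.7296/48.1625 = 0.9495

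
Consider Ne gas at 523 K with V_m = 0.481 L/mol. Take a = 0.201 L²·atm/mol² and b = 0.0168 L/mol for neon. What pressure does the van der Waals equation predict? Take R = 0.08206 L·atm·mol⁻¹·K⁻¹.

P = RT/(V_m − b) − a/V_m²
RT/(V_m − b) = (0.08206)(523)/(0.481 − 0.0168) = 42.917/0.46420 = 92.454 atm
a/V_m² = 0.201/(0.481)² = 0.86877 atm
P = 92.454 − 0.86877 = 91.59 atm

P ≈ 91.59 atm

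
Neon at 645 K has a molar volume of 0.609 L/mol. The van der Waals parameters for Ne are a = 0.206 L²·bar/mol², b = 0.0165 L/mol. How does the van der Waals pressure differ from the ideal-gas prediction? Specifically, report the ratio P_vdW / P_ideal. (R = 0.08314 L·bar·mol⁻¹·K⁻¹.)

P_vdW / P_ideal ≈ 1.022

Ideal: P_ideal = RT/V_m = (0.08314)(645)/0.609 = 88.0547 bar
vdW: P = RT/(V_m − b) − a/V_m² = 53.6253/0.592500 − 0.206/0.370881 = 90.5068 − 0.555434 = 89.9514 bar
Ratio = 89.9514/88.0547 = 1.022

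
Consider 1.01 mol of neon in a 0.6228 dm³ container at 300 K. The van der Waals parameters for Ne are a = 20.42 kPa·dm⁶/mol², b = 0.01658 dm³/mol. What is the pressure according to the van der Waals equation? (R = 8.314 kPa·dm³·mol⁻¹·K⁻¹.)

P = nRT/(V − nb) − a n²/V²
nRT/(V − nb) = (1.01)(8.314)(300)/(0.6228 − 1.01×0.01658) = 2519.1/0.60605 = 4156.6 kPa
a n²/V² = (20.42)(1.01)²/(0.6228)² = 53.703 kPa
P = 4156.6 − 53.703 = 4103 kPa

P ≈ 4103 kPa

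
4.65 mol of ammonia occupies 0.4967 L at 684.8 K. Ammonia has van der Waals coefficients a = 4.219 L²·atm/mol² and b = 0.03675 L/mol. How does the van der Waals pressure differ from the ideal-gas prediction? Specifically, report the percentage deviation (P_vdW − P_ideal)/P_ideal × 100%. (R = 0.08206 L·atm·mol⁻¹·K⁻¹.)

Ideal: P_ideal = nRT/V = (4.65)(0.08206)(684.8)/0.4967 = 526.083 atm
vdW: P = nRT/(V − nb) − a n²/V² = 261.305/0.325813 − 91.2253/0.246711 = 802.009 − 369.766 = 432.243 atm
% deviation = (432.243 − 526.083)/526.083 × 100% = -17.84%

-17.84 %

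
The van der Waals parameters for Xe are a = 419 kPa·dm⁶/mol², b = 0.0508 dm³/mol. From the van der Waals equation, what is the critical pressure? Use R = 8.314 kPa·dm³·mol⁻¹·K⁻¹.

P_c ≈ 6013 kPa

For a van der Waals gas, P_c = a/(27b²).
P_c = 419/(27×(0.0508)²) = 419/0.069677 = 6013 kPa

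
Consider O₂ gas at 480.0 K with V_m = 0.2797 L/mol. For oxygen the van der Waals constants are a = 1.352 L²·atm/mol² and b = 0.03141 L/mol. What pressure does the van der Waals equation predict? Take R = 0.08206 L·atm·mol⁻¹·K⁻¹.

P = RT/(V_m − b) − a/V_m²
RT/(V_m − b) = (0.08206)(480.0)/(0.2797 − 0.03141) = 39.389/0.24829 = 158.64 atm
a/V_m² = 1.352/(0.2797)² = 17.282 atm
P = 158.64 − 17.282 = 141.4 atm

P ≈ 141.4 atm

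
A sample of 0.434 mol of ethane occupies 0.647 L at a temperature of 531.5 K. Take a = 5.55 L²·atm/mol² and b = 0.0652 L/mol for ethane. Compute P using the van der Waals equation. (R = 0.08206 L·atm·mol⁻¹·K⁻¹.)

P = nRT/(V − nb) − a n²/V²
nRT/(V − nb) = (0.434)(0.08206)(531.5)/(0.647 − 0.434×0.0652) = 18.929/0.61870 = 30.595 atm
a n²/V² = (5.55)(0.434)²/(0.647)² = 2.4973 atm
P = 30.595 − 2.4973 = 28.10 atm

P ≈ 28.10 atm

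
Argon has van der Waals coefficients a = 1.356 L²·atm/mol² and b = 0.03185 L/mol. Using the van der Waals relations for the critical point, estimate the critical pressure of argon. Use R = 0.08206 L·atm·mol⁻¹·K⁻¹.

For a van der Waals gas, P_c = a/(27b²).
P_c = 1.356/(27×(0.03185)²) = 1.356/0.027389 = 49.51 atm

P_c ≈ 49.51 atm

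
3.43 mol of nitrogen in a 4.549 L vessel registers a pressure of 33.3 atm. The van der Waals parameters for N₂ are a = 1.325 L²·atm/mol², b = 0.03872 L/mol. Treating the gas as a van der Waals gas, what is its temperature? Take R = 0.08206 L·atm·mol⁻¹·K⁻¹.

T = (P + a n²/V²)(V − nb)/(nR)
P + a n²/V² = 33.3 + (1.325)(3.43)²/(4.549)² = 34.053 atm
V − nb = 4.549 − (3.43)(0.03872) = 4.4162 L
T = (34.053)(4.4162)/((3.43)(0.08206)) = 534.3 K

T ≈ 534.3 K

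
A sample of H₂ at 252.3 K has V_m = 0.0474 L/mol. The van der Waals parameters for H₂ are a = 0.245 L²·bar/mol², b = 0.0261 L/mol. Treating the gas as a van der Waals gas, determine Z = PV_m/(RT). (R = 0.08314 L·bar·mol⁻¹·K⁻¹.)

Z ≈ 1.979

P = RT/(V_m − b) − a/V_m² = (0.08314)(252.3)/(0.0474 − 0.0261) − 0.245/(0.0474)²
  = 20.976/0.021300 − 109.05 = 984.79 − 109.05 = 875.74 bar
Z = PV_m/(RT) = (875.74)(0.0474)/((0.08314)(252.3)) = 41.510/20.976 = 1.979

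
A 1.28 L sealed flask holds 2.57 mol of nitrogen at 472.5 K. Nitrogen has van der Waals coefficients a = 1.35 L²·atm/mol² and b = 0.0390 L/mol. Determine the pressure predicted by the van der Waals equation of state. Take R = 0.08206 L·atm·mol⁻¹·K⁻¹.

P ≈ 79.02 atm

P = nRT/(V − nb) − a n²/V²
nRT/(V − nb) = (2.57)(0.08206)(472.5)/(1.28 − 2.57×0.0390) = 99.648/1.1798 = 84.462 atm
a n²/V² = (1.35)(2.57)²/(1.28)² = 5.4423 atm
P = 84.462 − 5.4423 = 79.02 atm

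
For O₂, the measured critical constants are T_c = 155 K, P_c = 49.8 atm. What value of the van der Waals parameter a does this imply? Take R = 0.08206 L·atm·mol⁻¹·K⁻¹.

From T_c = 8a/(27Rb) and P_c = a/(27b²): a = 27 R² T_c²/(64 P_c).
a = 27×(0.08206)²×(155)²/(64×49.8) = 4368.1/3187.2 = 1.371 L²·atm/mol²

a ≈ 1.371 L²·atm/mol²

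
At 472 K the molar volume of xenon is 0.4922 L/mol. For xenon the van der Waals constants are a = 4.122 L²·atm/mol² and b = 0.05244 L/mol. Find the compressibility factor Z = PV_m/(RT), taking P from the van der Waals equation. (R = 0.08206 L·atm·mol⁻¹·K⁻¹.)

P = RT/(V_m − b) − a/V_m² = (0.08206)(472)/(0.4922 − 0.05244) − 4.122/(0.4922)²
  = 38.732/0.43976 − 17.015 = 88.075 − 17.015 = 71.060 atm
Z = PV_m/(RT) = (71.060)(0.4922)/((0.08206)(472)) = 34.976/38.732 = 0.9030

Z ≈ 0.9030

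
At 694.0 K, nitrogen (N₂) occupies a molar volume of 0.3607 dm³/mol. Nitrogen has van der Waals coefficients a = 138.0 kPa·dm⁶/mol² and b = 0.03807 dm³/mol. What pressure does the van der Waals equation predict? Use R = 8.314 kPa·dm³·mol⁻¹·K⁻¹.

P ≈ 16823 kPa

P = RT/(V_m − b) − a/V_m²
RT/(V_m − b) = (8.314)(694.0)/(0.3607 − 0.03807) = 5769.9/0.32263 = 17884 kPa
a/V_m² = 138.0/(0.3607)² = 1060.7 kPa
P = 17884 − 1060.7 = 16823 kPa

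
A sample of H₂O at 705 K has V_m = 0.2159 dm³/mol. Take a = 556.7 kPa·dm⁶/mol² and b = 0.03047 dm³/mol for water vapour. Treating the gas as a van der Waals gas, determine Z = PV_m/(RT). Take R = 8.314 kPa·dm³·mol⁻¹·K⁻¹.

P = RT/(V_m − b) − a/V_m² = (8.314)(705)/(0.2159 − 0.03047) − 556.7/(0.2159)²
  = 5861.4/0.18543 − 11943 = 31610 − 11943 = 19667 kPa
Z = PV_m/(RT) = (19667)(0.2159)/((8.314)(705)) = 4246.1/5861.4 = 0.7244

Z ≈ 0.7244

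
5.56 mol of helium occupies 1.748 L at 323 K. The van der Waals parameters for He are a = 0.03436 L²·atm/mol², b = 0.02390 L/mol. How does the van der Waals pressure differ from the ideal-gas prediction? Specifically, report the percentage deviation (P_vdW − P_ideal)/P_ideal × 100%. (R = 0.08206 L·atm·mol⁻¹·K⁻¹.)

7.82 %

Ideal: P_ideal = nRT/V = (5.56)(0.08206)(323)/1.748 = 84.3077 atm
vdW: P = nRT/(V − nb) − a n²/V² = 147.370/1.61512 − 1.06219/3.05550 = 91.2440 − 0.347632 = 90.8964 atm
% deviation = (90.8964 − 84.3077)/84.3077 × 100% = 7.82%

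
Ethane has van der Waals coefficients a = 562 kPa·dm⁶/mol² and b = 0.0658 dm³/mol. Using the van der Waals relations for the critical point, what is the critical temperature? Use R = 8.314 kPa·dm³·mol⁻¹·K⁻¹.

For a van der Waals gas, T_c = 8a/(27Rb).
T_c = 8×562/(27×8.314×0.0658) = 4496.0/14.771 = 304.4 K

T_c ≈ 304.4 K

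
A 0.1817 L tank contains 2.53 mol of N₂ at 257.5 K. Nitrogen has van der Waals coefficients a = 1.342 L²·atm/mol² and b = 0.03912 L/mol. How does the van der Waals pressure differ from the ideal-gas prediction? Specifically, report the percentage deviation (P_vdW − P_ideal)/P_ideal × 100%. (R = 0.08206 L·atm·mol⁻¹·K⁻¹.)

31.21 %

Ideal: P_ideal = nRT/V = (2.53)(0.08206)(257.5)/0.1817 = 294.221 atm
vdW: P = nRT/(V − nb) − a n²/V² = 53.4600/0.0827264 − 8.59001/0.0330149 = 646.227 − 260.186 = 386.041 atm
% deviation = (386.041 − 294.221)/294.221 × 100% = 31.21%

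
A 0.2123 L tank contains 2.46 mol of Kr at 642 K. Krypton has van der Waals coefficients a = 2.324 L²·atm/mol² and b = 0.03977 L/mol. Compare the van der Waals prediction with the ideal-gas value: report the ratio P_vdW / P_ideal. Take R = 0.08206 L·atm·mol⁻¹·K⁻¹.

P_vdW / P_ideal ≈ 1.344

Ideal: P_ideal = nRT/V = (2.46)(0.08206)(642)/0.2123 = 610.452 atm
vdW: P = nRT/(V − nb) − a n²/V² = 129.599/0.114466 − 14.0639/0.0450713 = 1132.21 − 312.037 = 820.17 atm
Ratio = 820.17/610.452 = 1.344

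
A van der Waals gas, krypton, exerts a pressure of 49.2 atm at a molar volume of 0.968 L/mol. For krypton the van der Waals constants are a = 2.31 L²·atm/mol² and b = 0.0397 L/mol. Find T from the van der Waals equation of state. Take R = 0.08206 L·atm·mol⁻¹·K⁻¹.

T ≈ 584.5 K

T = (P + a/V_m²)(V_m − b)/R
P + a/V_m² = 49.2 + 2.31/(0.968)² = 51.665 atm
V_m − b = 0.968 − 0.0397 = 0.92830 L/mol
T = (51.665)(0.92830)/0.08206 = 584.5 K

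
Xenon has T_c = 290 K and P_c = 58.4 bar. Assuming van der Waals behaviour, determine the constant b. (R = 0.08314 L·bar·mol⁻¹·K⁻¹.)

From T_c = 8a/(27Rb) and P_c = a/(27b²): b = R T_c/(8 P_c).
b = (0.08314)(290)/(8×58.4) = 24.111/467.20 = 0.05161 L/mol

b ≈ 0.05161 L/mol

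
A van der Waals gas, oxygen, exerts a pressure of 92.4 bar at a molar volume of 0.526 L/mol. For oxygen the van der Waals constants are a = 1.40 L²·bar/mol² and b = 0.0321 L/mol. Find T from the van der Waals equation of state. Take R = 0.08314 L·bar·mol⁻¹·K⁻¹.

T ≈ 579.0 K

T = (P + a/V_m²)(V_m − b)/R
P + a/V_m² = 92.4 + 1.40/(0.526)² = 97.460 bar
V_m − b = 0.526 − 0.0321 = 0.49390 L/mol
T = (97.460)(0.49390)/0.08314 = 579.0 K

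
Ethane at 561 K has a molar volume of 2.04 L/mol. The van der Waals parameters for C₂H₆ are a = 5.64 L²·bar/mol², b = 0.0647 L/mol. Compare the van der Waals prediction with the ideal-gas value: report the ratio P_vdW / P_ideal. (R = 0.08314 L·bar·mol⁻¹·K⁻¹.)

Ideal: P_ideal = RT/V_m = (0.08314)(561)/2.04 = 22.8635 bar
vdW: P = RT/(V_m − b) − a/V_m² = 46.6415/1.97530 − 5.64/4.16160 = 23.6124 − 1.35525 = 22.2572 bar
Ratio = 22.2572/22.8635 = 0.9735

P_vdW / P_ideal ≈ 0.9735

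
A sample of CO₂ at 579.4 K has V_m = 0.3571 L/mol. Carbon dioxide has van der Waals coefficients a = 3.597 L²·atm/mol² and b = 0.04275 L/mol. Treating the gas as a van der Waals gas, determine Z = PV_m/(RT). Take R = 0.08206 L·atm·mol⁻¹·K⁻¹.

Z ≈ 0.9241

P = RT/(V_m − b) − a/V_m² = (0.08206)(579.4)/(0.3571 − 0.04275) − 3.597/(0.3571)²
  = 47.546/0.31435 − 28.207 = 151.25 − 28.207 = 123.04 atm
Z = PV_m/(RT) = (123.04)(0.3571)/((0.08206)(579.4)) = 43.938/47.546 = 0.9241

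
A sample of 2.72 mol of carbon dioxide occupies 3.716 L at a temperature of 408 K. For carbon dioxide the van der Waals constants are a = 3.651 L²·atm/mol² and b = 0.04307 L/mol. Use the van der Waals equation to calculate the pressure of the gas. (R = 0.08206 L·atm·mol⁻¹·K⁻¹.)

P ≈ 23.35 atm

P = nRT/(V − nb) − a n²/V²
nRT/(V − nb) = (2.72)(0.08206)(408)/(3.716 − 2.72×0.04307) = 91.067/3.5988 = 25.305 atm
a n²/V² = (3.651)(2.72)²/(3.716)² = 1.9561 atm
P = 25.305 − 1.9561 = 23.35 atm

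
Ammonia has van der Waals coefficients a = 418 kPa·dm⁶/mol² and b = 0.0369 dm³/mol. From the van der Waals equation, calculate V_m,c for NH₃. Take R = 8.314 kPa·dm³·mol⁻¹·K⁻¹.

V_m,c ≈ 0.1107 dm³/mol

For a van der Waals gas, V_m,c = 3b.
V_m,c = 3×0.0369 = 0.1107 dm³/mol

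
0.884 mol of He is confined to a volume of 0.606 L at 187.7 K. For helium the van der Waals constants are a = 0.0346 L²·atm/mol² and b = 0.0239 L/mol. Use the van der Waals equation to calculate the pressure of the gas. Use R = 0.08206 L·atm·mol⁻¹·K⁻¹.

P ≈ 23.21 atm

P = nRT/(V − nb) − a n²/V²
nRT/(V − nb) = (0.884)(0.08206)(187.7)/(0.606 − 0.884×0.0239) = 13.616/0.58487 = 23.280 atm
a n²/V² = (0.0346)(0.884)²/(0.606)² = 0.073627 atm
P = 23.280 − 0.073627 = 23.21 atm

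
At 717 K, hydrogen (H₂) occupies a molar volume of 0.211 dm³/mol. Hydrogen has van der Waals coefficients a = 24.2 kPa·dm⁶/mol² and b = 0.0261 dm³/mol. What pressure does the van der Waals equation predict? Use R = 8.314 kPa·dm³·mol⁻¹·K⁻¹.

P ≈ 31696 kPa

P = RT/(V_m − b) − a/V_m²
RT/(V_m − b) = (8.314)(717)/(0.211 − 0.0261) = 5961.1/0.18490 = 32240 kPa
a/V_m² = 24.2/(0.211)² = 543.56 kPa
P = 32240 − 543.56 = 31696 kPa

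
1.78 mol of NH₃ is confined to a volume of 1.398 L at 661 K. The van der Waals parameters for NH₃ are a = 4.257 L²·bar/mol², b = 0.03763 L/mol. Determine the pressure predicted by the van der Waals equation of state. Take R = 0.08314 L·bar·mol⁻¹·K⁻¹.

P ≈ 66.59 bar

P = nRT/(V − nb) − a n²/V²
nRT/(V − nb) = (1.78)(0.08314)(661)/(1.398 − 1.78×0.03763) = 97.821/1.3310 = 73.494 bar
a n²/V² = (4.257)(1.78)²/(1.398)² = 6.9013 bar
P = 73.494 − 6.9013 = 66.59 bar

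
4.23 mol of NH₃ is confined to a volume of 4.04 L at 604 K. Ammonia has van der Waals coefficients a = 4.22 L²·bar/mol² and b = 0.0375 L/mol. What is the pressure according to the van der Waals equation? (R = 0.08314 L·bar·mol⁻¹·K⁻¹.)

P ≈ 50.10 bar

P = nRT/(V − nb) − a n²/V²
nRT/(V − nb) = (4.23)(0.08314)(604)/(4.04 − 4.23×0.0375) = 212.42/3.8814 = 54.728 bar
a n²/V² = (4.22)(4.23)²/(4.04)² = 4.6263 bar
P = 54.728 − 4.6263 = 50.10 bar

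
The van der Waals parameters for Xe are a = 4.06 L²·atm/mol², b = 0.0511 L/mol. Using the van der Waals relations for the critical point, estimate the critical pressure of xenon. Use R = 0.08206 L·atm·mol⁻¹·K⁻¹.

For a van der Waals gas, P_c = a/(27b²).
P_c = 4.06/(27×(0.0511)²) = 4.06/0.070503 = 57.59 atm

P_c ≈ 57.59 atm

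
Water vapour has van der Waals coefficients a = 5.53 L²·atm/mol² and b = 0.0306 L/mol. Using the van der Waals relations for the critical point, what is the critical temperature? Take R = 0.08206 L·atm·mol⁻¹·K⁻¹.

T_c ≈ 652.5 K

For a van der Waals gas, T_c = 8a/(27Rb).
T_c = 8×5.53/(27×0.08206×0.0306) = 44.240/0.067798 = 652.5 K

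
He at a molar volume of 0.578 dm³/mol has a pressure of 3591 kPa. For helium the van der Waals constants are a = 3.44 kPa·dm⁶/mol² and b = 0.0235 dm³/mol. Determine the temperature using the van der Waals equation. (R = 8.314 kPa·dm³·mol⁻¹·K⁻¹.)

T = (P + a/V_m²)(V_m − b)/R
P + a/V_m² = 3591 + 3.44/(0.578)² = 3601.3 kPa
V_m − b = 0.578 − 0.0235 = 0.55450 dm³/mol
T = (3601.3)(0.55450)/8.314 = 240.2 K

T ≈ 240.2 K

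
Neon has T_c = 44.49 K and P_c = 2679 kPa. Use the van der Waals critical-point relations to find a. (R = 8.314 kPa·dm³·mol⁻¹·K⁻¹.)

a ≈ 21.55 kPa·dm⁶/mol²

From T_c = 8a/(27Rb) and P_c = a/(27b²): a = 27 R² T_c²/(64 P_c).
a = 27×(8.314)²×(44.49)²/(64×2679) = 3694100/171456 = 21.55 kPa·dm⁶/mol²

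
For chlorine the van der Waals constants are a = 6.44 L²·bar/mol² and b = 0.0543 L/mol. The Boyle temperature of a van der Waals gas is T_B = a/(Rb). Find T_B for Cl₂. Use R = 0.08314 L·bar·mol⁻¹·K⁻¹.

For a van der Waals gas the second virial coefficient B₂ = b − a/(RT) vanishes at T_B = a/(Rb).
T_B = 6.44/(0.08314×0.0543) = 6.44/0.0045145 = 1427 K

T_B ≈ 1427 K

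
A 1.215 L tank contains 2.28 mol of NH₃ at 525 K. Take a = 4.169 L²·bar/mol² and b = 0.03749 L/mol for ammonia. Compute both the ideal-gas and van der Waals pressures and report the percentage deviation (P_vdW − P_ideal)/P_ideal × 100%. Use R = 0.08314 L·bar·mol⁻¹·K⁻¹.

-10.36 %

Ideal: P_ideal = nRT/V = (2.28)(0.08314)(525)/1.215 = 81.9083 bar
vdW: P = nRT/(V − nb) − a n²/V² = 99.5186/1.12952 − 21.6721/1.47623 = 88.1070 − 14.6807 = 73.4263 bar
% deviation = (73.4263 − 81.9083)/81.9083 × 100% = -10.36%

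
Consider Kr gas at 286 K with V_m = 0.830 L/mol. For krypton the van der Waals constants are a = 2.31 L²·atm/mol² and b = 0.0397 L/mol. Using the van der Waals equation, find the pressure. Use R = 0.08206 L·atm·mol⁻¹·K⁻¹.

P ≈ 26.34 atm

P = RT/(V_m − b) − a/V_m²
RT/(V_m − b) = (0.08206)(286)/(0.830 − 0.0397) = 23.469/0.79030 = 29.696 atm
a/V_m² = 2.31/(0.830)² = 3.3532 atm
P = 29.696 − 3.3532 = 26.34 atm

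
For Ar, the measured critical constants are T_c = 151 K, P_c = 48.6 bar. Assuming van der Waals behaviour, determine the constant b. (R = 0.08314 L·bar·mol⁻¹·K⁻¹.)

From T_c = 8a/(27Rb) and P_c = a/(27b²): b = R T_c/(8 P_c).
b = (0.08314)(151)/(8×48.6) = 12.554/388.80 = 0.03229 L/mol

b ≈ 0.03229 L/mol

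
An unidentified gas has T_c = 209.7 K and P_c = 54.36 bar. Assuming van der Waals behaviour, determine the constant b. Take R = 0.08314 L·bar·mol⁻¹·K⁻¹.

b ≈ 0.04009 L/mol

From T_c = 8a/(27Rb) and P_c = a/(27b²): b = R T_c/(8 P_c).
b = (0.08314)(209.7)/(8×54.36) = 17.434/434.88 = 0.04009 L/mol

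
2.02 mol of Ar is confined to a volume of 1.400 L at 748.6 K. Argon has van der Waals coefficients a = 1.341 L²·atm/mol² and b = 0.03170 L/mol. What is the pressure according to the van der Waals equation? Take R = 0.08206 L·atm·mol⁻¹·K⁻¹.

P = nRT/(V − nb) − a n²/V²
nRT/(V − nb) = (2.02)(0.08206)(748.6)/(1.400 − 2.02×0.03170) = 124.09/1.3360 = 92.882 atm
a n²/V² = (1.341)(2.02)²/(1.400)² = 2.7917 atm
P = 92.882 − 2.7917 = 90.09 atm

P ≈ 90.09 atm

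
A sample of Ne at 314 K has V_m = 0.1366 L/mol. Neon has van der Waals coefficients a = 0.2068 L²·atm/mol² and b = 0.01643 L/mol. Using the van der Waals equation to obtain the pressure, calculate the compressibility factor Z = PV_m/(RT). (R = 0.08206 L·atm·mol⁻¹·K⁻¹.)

Z ≈ 1.078

P = RT/(V_m − b) − a/V_m² = (0.08206)(314)/(0.1366 − 0.01643) − 0.2068/(0.1366)²
  = 25.767/0.12017 − 11.083 = 214.42 − 11.083 = 203.34 atm
Z = PV_m/(RT) = (203.34)(0.1366)/((0.08206)(314)) = 27.776/25.767 = 1.078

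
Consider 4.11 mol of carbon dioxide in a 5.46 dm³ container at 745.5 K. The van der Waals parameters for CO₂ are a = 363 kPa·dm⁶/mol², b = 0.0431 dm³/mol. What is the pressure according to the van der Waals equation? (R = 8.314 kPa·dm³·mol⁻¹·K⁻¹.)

P ≈ 4616 kPa

P = nRT/(V − nb) − a n²/V²
nRT/(V − nb) = (4.11)(8.314)(745.5)/(5.46 − 4.11×0.0431) = 25474/5.2829 = 4822.0 kPa
a n²/V² = (363)(4.11)²/(5.46)² = 205.69 kPa
P = 4822.0 − 205.69 = 4616 kPa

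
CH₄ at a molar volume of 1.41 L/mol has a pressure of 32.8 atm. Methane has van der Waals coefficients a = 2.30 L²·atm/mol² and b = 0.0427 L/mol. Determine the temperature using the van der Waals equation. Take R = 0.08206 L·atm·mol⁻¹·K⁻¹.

T ≈ 565.8 K

T = (P + a/V_m²)(V_m − b)/R
P + a/V_m² = 32.8 + 2.30/(1.41)² = 33.957 atm
V_m − b = 1.41 − 0.0427 = 1.3673 L/mol
T = (33.957)(1.3673)/0.08206 = 565.8 K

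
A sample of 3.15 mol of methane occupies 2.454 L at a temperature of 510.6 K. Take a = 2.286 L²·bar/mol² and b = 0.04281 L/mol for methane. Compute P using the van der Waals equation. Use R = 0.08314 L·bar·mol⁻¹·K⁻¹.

P = nRT/(V − nb) − a n²/V²
nRT/(V − nb) = (3.15)(0.08314)(510.6)/(2.454 − 3.15×0.04281) = 133.72/2.3191 = 57.660 bar
a n²/V² = (2.286)(3.15)²/(2.454)² = 3.7666 bar
P = 57.660 − 3.7666 = 53.89 bar

P ≈ 53.89 bar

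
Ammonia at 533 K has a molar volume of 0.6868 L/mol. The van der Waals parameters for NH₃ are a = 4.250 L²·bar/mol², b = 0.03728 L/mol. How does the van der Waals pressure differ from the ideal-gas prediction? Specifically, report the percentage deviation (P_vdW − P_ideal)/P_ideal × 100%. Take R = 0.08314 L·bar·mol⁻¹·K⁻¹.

-8.22 %

Ideal: P_ideal = RT/V_m = (0.08314)(533)/0.6868 = 64.5219 bar
vdW: P = RT/(V_m − b) − a/V_m² = 44.3136/0.649520 − 4.250/0.471694 = 68.2252 − 9.01008 = 59.2151 bar
% deviation = (59.2151 − 64.5219)/64.5219 × 100% = -8.22%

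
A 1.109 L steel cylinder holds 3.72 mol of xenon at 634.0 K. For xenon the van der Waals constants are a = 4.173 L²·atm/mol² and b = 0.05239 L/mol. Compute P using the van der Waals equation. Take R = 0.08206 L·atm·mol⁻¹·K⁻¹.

P = nRT/(V − nb) − a n²/V²
nRT/(V − nb) = (3.72)(0.08206)(634.0)/(1.109 − 3.72×0.05239) = 193.54/0.91411 = 211.73 atm
a n²/V² = (4.173)(3.72)²/(1.109)² = 46.954 atm
P = 211.73 − 46.954 = 164.8 atm

P ≈ 164.8 atm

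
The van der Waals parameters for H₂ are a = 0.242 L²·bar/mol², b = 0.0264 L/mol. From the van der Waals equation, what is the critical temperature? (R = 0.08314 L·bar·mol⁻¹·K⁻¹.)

For a van der Waals gas, T_c = 8a/(27Rb).
T_c = 8×0.242/(27×0.08314×0.0264) = 1.9360/0.059262 = 32.67 K

T_c ≈ 32.67 K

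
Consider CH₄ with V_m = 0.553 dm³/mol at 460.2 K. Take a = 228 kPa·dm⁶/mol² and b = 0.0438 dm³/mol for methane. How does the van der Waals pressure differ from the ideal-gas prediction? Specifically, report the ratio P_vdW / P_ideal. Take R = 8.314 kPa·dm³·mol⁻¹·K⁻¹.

Ideal: P_ideal = RT/V_m = (8.314)(460.2)/0.553 = 6918.81 kPa
vdW: P = RT/(V_m − b) − a/V_m² = 3826.10/0.509200 − 228/0.305809 = 7513.94 − 745.563 = 6768.38 kPa
Ratio = 6768.38/6918.81 = 0.9783

P_vdW / P_ideal ≈ 0.9783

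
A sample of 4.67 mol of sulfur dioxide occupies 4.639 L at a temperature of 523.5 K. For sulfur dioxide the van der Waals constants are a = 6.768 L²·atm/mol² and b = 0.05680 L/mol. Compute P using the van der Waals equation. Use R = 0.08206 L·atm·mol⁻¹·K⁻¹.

P ≈ 39.01 atm

P = nRT/(V − nb) − a n²/V²
nRT/(V − nb) = (4.67)(0.08206)(523.5)/(4.639 − 4.67×0.05680) = 200.62/4.3737 = 45.870 atm
a n²/V² = (6.768)(4.67)²/(4.639)² = 6.8588 atm
P = 45.870 − 6.8588 = 39.01 atm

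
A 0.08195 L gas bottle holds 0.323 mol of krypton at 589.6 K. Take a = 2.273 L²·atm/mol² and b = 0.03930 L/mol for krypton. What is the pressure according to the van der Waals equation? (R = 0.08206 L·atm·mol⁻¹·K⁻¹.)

P ≈ 190.3 atm

P = nRT/(V − nb) − a n²/V²
nRT/(V − nb) = (0.323)(0.08206)(589.6)/(0.08195 − 0.323×0.03930) = 15.628/0.069256 = 225.66 atm
a n²/V² = (2.273)(0.323)²/(0.08195)² = 35.311 atm
P = 225.66 − 35.311 = 190.3 atm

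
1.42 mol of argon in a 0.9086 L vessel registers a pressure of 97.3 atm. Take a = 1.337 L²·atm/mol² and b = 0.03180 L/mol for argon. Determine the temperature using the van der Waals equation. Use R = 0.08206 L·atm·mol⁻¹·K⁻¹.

T ≈ 745.2 K

T = (P + a n²/V²)(V − nb)/(nR)
P + a n²/V² = 97.3 + (1.337)(1.42)²/(0.9086)² = 100.57 atm
V − nb = 0.9086 − (1.42)(0.03180) = 0.86344 L
T = (100.57)(0.86344)/((1.42)(0.08206)) = 745.2 K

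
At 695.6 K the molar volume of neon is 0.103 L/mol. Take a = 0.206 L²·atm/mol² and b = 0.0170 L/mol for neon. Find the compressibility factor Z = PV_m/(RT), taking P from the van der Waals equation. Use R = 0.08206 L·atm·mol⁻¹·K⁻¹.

P = RT/(V_m − b) − a/V_m² = (0.08206)(695.6)/(0.103 − 0.0170) − 0.206/(0.103)²
  = 57.081/0.086000 − 19.417 = 663.73 − 19.417 = 644.31 atm
Z = PV_m/(RT) = (644.31)(0.103)/((0.08206)(695.6)) = 66.364/57.081 = 1.163

Z ≈ 1.163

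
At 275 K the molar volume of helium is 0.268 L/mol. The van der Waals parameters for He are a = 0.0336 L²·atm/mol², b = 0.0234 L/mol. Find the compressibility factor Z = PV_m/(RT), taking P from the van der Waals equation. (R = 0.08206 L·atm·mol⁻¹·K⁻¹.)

P = RT/(V_m − b) − a/V_m² = (0.08206)(275)/(0.268 − 0.0234) − 0.0336/(0.268)²
  = 22.567/0.24460 − 0.46781 = 92.261 − 0.46781 = 91.793 atm
Z = PV_m/(RT) = (91.793)(0.268)/((0.08206)(275)) = 24.601/22.567 = 1.090

Z ≈ 1.090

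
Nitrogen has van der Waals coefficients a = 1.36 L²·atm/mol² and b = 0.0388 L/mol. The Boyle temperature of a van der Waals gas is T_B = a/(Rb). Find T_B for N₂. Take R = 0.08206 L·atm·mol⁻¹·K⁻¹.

For a van der Waals gas the second virial coefficient B₂ = b − a/(RT) vanishes at T_B = a/(Rb).
T_B = 1.36/(0.08206×0.0388) = 1.36/0.0031839 = 427.1 K

T_B ≈ 427.1 K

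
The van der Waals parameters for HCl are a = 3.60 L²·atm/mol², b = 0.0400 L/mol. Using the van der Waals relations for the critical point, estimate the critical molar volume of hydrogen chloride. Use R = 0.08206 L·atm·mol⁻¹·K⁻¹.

For a van der Waals gas, V_m,c = 3b.
V_m,c = 3×0.0400 = 0.1200 L/mol

V_m,c ≈ 0.1200 L/mol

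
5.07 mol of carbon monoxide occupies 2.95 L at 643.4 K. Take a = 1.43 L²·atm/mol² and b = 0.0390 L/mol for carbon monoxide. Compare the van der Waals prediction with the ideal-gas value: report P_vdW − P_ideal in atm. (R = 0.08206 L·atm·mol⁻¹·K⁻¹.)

ΔP ≈ 2.295 atm

Ideal: P_ideal = nRT/V = (5.07)(0.08206)(643.4)/2.95 = 90.7399 atm
vdW: P = nRT/(V − nb) − a n²/V² = 267.683/2.75227 − 36.7580/8.70250 = 97.2590 − 4.22384 = 93.0352 atm
ΔP = 93.0352 − 90.7399 = 2.295 atm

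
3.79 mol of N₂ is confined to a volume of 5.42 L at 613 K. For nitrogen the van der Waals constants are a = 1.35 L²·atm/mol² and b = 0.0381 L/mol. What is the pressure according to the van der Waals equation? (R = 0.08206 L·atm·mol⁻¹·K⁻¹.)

P = nRT/(V − nb) − a n²/V²
nRT/(V − nb) = (3.79)(0.08206)(613)/(5.42 − 3.79×0.0381) = 190.65/5.2756 = 36.138 atm
a n²/V² = (1.35)(3.79)²/(5.42)² = 0.66011 atm
P = 36.138 − 0.66011 = 35.48 atm

P ≈ 35.48 atm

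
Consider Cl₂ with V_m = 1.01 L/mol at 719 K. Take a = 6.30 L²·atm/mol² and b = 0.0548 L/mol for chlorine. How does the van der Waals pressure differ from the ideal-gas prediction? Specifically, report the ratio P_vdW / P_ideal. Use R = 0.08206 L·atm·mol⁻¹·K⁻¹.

P_vdW / P_ideal ≈ 0.9516

Ideal: P_ideal = RT/V_m = (0.08206)(719)/1.01 = 58.4170 atm
vdW: P = RT/(V_m − b) − a/V_m² = 59.0011/0.955200 − 6.30/1.02010 = 61.7683 − 6.17587 = 55.5924 atm
Ratio = 55.5924/58.4170 = 0.9516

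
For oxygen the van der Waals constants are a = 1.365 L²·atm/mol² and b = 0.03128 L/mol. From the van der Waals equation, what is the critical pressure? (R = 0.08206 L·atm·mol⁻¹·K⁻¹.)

For a van der Waals gas, P_c = a/(27b²).
P_c = 1.365/(27×(0.03128)²) = 1.365/0.026418 = 51.67 atm

P_c ≈ 51.67 atm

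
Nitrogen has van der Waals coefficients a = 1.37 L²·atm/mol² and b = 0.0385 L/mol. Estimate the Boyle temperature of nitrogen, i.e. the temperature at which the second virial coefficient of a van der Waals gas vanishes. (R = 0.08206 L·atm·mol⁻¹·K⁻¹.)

For a van der Waals gas the second virial coefficient B₂ = b − a/(RT) vanishes at T_B = a/(Rb).
T_B = 1.37/(0.08206×0.0385) = 1.37/0.0031593 = 433.6 K

T_B ≈ 433.6 K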